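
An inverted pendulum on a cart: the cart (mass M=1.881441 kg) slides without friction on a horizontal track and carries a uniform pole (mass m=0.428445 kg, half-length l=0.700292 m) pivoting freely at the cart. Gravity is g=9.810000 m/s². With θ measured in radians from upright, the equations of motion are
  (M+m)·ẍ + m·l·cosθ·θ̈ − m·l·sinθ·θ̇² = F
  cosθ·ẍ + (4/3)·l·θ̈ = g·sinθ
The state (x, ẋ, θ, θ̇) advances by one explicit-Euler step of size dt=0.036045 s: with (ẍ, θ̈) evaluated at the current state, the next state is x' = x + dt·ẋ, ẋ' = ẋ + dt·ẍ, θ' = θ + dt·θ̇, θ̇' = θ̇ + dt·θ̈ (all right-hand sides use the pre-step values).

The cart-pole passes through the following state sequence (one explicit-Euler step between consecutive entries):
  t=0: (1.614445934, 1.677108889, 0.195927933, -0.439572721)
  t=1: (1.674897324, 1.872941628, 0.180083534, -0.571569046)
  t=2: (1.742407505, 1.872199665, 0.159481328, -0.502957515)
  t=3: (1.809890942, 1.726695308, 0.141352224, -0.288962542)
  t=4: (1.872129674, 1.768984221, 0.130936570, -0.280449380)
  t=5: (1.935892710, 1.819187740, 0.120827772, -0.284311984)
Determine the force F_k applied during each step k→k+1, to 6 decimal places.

step 0→1:
  ẍ = (ẋ'−ẋ)/dt = (1.872941628−1.677108889)/0.036045 = 5.433007
  θ̈ = (θ̇'−θ̇)/dt = (-0.571569046−-0.439572721)/0.036045 = -3.661987
  sinθ=0.194677, cosθ=0.980867
  F = (M+m)·ẍ + m·l·cosθ·θ̈ − m·l·sinθ·θ̇² = 12.549627 + -1.077709 − 0.011286 = 11.460632
step 1→2:
  ẍ = (ẋ'−ẋ)/dt = (1.872199665−1.872941628)/0.036045 = -0.020584
  θ̈ = (θ̇'−θ̇)/dt = (-0.502957515−-0.571569046)/0.036045 = 1.903496
  sinθ=0.179112, cosθ=0.983829
  F = (M+m)·ẍ + m·l·cosθ·θ̈ − m·l·sinθ·θ̇² = -0.047548 + 0.561883 − 0.017556 = 0.496779
step 2→3:
  ẍ = (ẋ'−ẋ)/dt = (1.726695308−1.872199665)/0.036045 = -4.036742
  θ̈ = (θ̇'−θ̇)/dt = (-0.288962542−-0.502957515)/0.036045 = 5.936884
  sinθ=0.158806, cosθ=0.987310
  F = (M+m)·ẍ + m·l·cosθ·θ̈ − m·l·sinθ·θ̇² = -9.324413 + 1.758678 − 0.012053 = -7.577789
step 3→4:
  ẍ = (ẋ'−ẋ)/dt = (1.768984221−1.726695308)/0.036045 = 1.173226
  θ̈ = (θ̇'−θ̇)/dt = (-0.280449380−-0.288962542)/0.036045 = 0.236181
  sinθ=0.140882, cosθ=0.990026
  F = (M+m)·ẍ + m·l·cosθ·θ̈ − m·l·sinθ·θ̇² = 2.710017 + 0.070156 − 0.003529 = 2.776644
step 4→5:
  ẍ = (ẋ'−ẋ)/dt = (1.819187740−1.768984221)/0.036045 = 1.392801
  θ̈ = (θ̇'−θ̇)/dt = (-0.284311984−-0.280449380)/0.036045 = -0.107161
  sinθ=0.130563, cosθ=0.991440
  F = (M+m)·ẍ + m·l·cosθ·θ̈ − m·l·sinθ·θ̇² = 3.217212 + -0.031877 − 0.003081 = 3.182254

F_0 = 11.460632 N
F_1 = 0.496779 N
F_2 = -7.577789 N
F_3 = 2.776644 N
F_4 = 3.182254 N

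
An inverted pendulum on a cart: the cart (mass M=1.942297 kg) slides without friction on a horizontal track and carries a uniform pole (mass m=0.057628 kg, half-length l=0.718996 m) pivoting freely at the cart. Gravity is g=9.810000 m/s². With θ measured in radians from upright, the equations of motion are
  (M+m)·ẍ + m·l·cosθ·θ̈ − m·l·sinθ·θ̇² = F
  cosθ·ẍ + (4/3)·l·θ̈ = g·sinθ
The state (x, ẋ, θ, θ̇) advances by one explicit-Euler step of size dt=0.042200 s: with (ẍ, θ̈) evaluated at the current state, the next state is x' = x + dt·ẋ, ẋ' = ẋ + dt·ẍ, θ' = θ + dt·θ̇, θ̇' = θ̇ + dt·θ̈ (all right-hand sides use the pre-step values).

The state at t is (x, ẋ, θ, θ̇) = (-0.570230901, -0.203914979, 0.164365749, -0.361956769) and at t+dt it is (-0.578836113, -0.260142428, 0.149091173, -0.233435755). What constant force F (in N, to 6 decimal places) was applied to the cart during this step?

F = -2.541108 N

ẍ = (ẋ'−ẋ)/dt = (-0.260142428−-0.203914979)/0.042200 = -1.332404
θ̈ = (θ̇'−θ̇)/dt = (-0.233435755−-0.361956769)/0.042200 = 3.045522
sinθ=0.163627, cosθ=0.986522
F = (M+m)·ẍ + m·l·cosθ·θ̈ − m·l·sinθ·θ̇² = -2.664708 + 0.124488 − 0.000888 = -2.541108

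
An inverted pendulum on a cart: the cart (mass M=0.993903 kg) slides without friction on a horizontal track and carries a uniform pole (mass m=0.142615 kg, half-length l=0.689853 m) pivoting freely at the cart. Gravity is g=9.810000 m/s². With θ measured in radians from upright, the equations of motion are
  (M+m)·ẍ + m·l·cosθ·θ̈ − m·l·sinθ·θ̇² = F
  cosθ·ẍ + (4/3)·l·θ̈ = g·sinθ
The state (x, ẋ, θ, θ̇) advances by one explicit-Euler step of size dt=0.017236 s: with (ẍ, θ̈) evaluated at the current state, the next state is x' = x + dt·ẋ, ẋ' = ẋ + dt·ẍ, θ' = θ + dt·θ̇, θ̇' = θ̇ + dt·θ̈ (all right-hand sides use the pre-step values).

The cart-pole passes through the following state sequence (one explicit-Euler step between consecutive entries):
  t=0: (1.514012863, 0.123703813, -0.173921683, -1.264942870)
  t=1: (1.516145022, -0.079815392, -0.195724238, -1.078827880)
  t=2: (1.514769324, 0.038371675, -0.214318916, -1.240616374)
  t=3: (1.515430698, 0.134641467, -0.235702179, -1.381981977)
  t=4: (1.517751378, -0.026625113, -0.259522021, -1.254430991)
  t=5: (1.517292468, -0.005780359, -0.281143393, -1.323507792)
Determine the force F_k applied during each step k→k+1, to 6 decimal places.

F_0 = -12.346213 N
F_1 = 6.909501 N
F_2 = 5.591646 N
F_3 = -9.881883 N
F_4 = 1.033115 N

step 0→1:
  ẍ = (ẋ'−ẋ)/dt = (-0.079815392−0.123703813)/0.017236 = -11.807798
  θ̈ = (θ̇'−θ̇)/dt = (-1.078827880−-1.264942870)/0.017236 = 10.798038
  sinθ=-0.173046, cosθ=0.984914
  F = (M+m)·ẍ + m·l·cosθ·θ̈ − m·l·sinθ·θ̇² = -13.419775 + 1.046321 − -0.027241 = -12.346213
step 1→2:
  ẍ = (ẋ'−ẋ)/dt = (0.038371675−-0.079815392)/0.017236 = 6.856989
  θ̈ = (θ̇'−θ̇)/dt = (-1.240616374−-1.078827880)/0.017236 = -9.386661
  sinθ=-0.194477, cosθ=0.980907
  F = (M+m)·ẍ + m·l·cosθ·θ̈ − m·l·sinθ·θ̇² = 7.793092 + -0.905859 − -0.022269 = 6.909501
step 2→3:
  ẍ = (ẋ'−ẋ)/dt = (0.134641467−0.038371675)/0.017236 = 5.585391
  θ̈ = (θ̇'−θ̇)/dt = (-1.381981977−-1.240616374)/0.017236 = -8.201764
  sinθ=-0.212682, cosθ=0.977121
  F = (M+m)·ẍ + m·l·cosθ·θ̈ − m·l·sinθ·θ̇² = 6.347897 + -0.788456 − -0.032205 = 5.591646
step 3→4:
  ẍ = (ẋ'−ẋ)/dt = (-0.026625113−0.134641467)/0.017236 = -9.356381
  θ̈ = (θ̇'−θ̇)/dt = (-1.254430991−-1.381981977)/0.017236 = 7.400266
  sinθ=-0.233526, cosθ=0.972351
  F = (M+m)·ẍ + m·l·cosθ·θ̈ − m·l·sinθ·θ̇² = -10.633695 + 0.707933 − -0.043879 = -9.881883
step 4→5:
  ẍ = (ẋ'−ẋ)/dt = (-0.005780359−-0.026625113)/0.017236 = 1.209373
  θ̈ = (θ̇'−θ̇)/dt = (-1.323507792−-1.254430991)/0.017236 = -4.007705
  sinθ=-0.256619, cosθ=0.966513
  F = (M+m)·ẍ + m·l·cosθ·θ̈ − m·l·sinθ·θ̇² = 1.374474 + -0.381088 − -0.039729 = 1.033115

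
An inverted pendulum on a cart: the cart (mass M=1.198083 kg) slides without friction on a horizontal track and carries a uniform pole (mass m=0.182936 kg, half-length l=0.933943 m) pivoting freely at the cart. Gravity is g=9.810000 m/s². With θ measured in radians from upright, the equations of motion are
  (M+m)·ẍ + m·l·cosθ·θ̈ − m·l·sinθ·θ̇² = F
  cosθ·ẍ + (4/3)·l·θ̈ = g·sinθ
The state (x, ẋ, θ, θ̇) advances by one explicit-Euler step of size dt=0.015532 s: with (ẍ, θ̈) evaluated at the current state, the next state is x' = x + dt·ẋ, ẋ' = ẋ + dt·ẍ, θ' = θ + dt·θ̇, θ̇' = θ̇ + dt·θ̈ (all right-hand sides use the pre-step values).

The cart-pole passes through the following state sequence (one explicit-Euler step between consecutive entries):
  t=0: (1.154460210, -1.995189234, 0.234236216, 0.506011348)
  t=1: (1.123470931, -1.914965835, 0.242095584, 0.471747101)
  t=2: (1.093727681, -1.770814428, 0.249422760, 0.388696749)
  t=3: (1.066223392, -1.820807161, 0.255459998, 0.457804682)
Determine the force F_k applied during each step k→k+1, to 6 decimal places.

F_0 = 6.756251 N
F_1 = 11.921114 N
F_2 = -3.714785 N

step 0→1:
  ẍ = (ẋ'−ẋ)/dt = (-1.914965835−-1.995189234)/0.015532 = 5.165040
  θ̈ = (θ̇'−θ̇)/dt = (0.471747101−0.506011348)/0.015532 = -2.206042
  sinθ=0.232100, cosθ=0.972692
  F = (M+m)·ẍ + m·l·cosθ·θ̈ − m·l·sinθ·θ̇² = 7.133018 + -0.366614 − 0.010153 = 6.756251
step 1→2:
  ẍ = (ẋ'−ẋ)/dt = (-1.770814428−-1.914965835)/0.015532 = 9.280930
  θ̈ = (θ̇'−θ̇)/dt = (0.388696749−0.471747101)/0.015532 = -5.347048
  sinθ=0.239738, cosθ=0.970838
  F = (M+m)·ẍ + m·l·cosθ·θ̈ − m·l·sinθ·θ̇² = 12.817141 + -0.886912 − 0.009115 = 11.921114
step 2→3:
  ẍ = (ẋ'−ẋ)/dt = (-1.820807161−-1.770814428)/0.015532 = -3.218693
  θ̈ = (θ̇'−θ̇)/dt = (0.457804682−0.388696749)/0.015532 = 4.449390
  sinθ=0.246845, cosθ=0.969055
  F = (M+m)·ẍ + m·l·cosθ·θ̈ − m·l·sinθ·θ̇² = -4.445076 + 0.736662 − 0.006372 = -3.714785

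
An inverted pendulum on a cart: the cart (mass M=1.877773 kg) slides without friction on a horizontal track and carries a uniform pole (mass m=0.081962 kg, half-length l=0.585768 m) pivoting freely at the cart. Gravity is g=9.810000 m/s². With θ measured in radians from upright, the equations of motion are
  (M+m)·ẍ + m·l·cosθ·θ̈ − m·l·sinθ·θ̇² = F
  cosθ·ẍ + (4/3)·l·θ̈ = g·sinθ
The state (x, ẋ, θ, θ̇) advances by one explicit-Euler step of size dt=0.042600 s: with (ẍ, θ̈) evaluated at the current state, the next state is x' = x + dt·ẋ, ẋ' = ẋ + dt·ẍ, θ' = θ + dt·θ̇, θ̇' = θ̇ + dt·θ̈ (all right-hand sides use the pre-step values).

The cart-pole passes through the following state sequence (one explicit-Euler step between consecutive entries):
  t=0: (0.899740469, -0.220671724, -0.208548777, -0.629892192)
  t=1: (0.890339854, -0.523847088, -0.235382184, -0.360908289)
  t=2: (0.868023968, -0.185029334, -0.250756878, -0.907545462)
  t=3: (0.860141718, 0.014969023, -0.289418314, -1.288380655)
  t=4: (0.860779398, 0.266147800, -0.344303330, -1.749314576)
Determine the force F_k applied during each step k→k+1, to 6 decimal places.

F_0 = -13.646504 N
F_1 = 14.989070 N
F_2 = 8.794588 N
F_3 = 11.079891 N

step 0→1:
  ẍ = (ẋ'−ẋ)/dt = (-0.523847088−-0.220671724)/0.042600 = -7.116793
  θ̈ = (θ̇'−θ̇)/dt = (-0.360908289−-0.629892192)/0.042600 = 6.314176
  sinθ=-0.207040, cosθ=0.978332
  F = (M+m)·ẍ + m·l·cosθ·θ̈ − m·l·sinθ·θ̇² = -13.947028 + 0.296580 − -0.003944 = -13.646504
step 1→2:
  ẍ = (ẋ'−ẋ)/dt = (-0.185029334−-0.523847088)/0.042600 = 7.953468
  θ̈ = (θ̇'−θ̇)/dt = (-0.907545462−-0.360908289)/0.042600 = -12.831859
  sinθ=-0.233215, cosθ=0.972425
  F = (M+m)·ẍ + m·l·cosθ·θ̈ − m·l·sinθ·θ̇² = 15.586690 + -0.599079 − -0.001458 = 14.989070
step 2→3:
  ẍ = (ẋ'−ẋ)/dt = (0.014969023−-0.185029334)/0.042600 = 4.694797
  θ̈ = (θ̇'−θ̇)/dt = (-1.288380655−-0.907545462)/0.042600 = -8.939793
  sinθ=-0.248137, cosθ=0.968725
  F = (M+m)·ẍ + m·l·cosθ·θ̈ − m·l·sinθ·θ̇² = 9.200558 + -0.415782 − -0.009812 = 8.794588
step 3→4:
  ẍ = (ẋ'−ẋ)/dt = (0.266147800−0.014969023)/0.042600 = 5.896215
  θ̈ = (θ̇'−θ̇)/dt = (-1.749314576−-1.288380655)/0.042600 = -10.820045
  sinθ=-0.285395, cosθ=0.958410
  F = (M+m)·ẍ + m·l·cosθ·θ̈ − m·l·sinθ·θ̇² = 11.555020 + -0.497873 − -0.022744 = 11.079891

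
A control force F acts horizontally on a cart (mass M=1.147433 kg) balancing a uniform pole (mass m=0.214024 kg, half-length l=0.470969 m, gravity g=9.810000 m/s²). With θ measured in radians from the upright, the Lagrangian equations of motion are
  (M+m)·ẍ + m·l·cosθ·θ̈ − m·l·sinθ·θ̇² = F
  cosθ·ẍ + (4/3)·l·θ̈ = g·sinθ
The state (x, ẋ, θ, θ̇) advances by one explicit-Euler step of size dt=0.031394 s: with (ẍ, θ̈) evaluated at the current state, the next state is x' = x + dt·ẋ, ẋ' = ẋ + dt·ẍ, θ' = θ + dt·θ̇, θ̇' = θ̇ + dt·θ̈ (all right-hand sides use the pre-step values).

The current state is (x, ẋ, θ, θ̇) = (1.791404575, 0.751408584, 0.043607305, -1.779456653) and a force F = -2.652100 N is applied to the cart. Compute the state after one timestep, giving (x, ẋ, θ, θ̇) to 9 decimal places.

(1.814994296, 0.680668395, -0.012256957, -1.645532790)

sinθ=0.043593486, cosθ=0.999049352
temp = (F + m·l·θ̇²·sinθ)/(M+m) = (-2.652100 + 0.013913975)/1.361457 = -1.937766690
θ̈ = (g·sinθ − cosθ·temp)/(l·(4/3 − m·cos²θ/(M+m))) = 4.265906312
ẍ = temp − m·l·θ̈·cosθ/(M+m) = -2.253302842
Euler: x'=1.791404575+0.031394·0.751408584=1.814994296, ẋ'=0.751408584+0.031394·-2.253302842=0.680668395
       θ'=0.043607305+0.031394·-1.779456653=-0.012256957, θ̇'=-1.779456653+0.031394·4.265906312=-1.645532790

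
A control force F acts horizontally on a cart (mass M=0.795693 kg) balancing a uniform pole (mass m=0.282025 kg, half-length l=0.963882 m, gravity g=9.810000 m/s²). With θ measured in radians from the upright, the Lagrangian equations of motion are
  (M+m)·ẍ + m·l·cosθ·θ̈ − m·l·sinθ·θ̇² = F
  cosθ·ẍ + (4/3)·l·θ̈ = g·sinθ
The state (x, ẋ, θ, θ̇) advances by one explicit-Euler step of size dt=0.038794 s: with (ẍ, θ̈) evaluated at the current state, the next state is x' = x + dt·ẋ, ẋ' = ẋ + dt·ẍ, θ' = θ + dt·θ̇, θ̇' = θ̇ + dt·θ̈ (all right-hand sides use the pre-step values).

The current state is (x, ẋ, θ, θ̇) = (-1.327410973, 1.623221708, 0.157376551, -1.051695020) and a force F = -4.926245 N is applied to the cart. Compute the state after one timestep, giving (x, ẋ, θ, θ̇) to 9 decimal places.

sinθ=0.156727721, cosθ=0.987641849
temp = (F + m·l·θ̇²·sinθ)/(M+m) = (-4.926245 + 0.047123434)/1.077718 = -4.527271110
θ̈ = (g·sinθ − cosθ·temp)/(l·(4/3 − m·cos²θ/(M+m))) = 5.782515484
ẍ = temp − m·l·θ̈·cosθ/(M+m) = -5.967802180
Euler: x'=-1.327410973+0.038794·1.623221708=-1.264439710, ẋ'=1.623221708+0.038794·-5.967802180=1.391706790
       θ'=0.157376551+0.038794·-1.051695020=0.116577094, θ̇'=-1.051695020+0.038794·5.782515484=-0.827368114

(-1.264439710, 1.391706790, 0.116577094, -0.827368114)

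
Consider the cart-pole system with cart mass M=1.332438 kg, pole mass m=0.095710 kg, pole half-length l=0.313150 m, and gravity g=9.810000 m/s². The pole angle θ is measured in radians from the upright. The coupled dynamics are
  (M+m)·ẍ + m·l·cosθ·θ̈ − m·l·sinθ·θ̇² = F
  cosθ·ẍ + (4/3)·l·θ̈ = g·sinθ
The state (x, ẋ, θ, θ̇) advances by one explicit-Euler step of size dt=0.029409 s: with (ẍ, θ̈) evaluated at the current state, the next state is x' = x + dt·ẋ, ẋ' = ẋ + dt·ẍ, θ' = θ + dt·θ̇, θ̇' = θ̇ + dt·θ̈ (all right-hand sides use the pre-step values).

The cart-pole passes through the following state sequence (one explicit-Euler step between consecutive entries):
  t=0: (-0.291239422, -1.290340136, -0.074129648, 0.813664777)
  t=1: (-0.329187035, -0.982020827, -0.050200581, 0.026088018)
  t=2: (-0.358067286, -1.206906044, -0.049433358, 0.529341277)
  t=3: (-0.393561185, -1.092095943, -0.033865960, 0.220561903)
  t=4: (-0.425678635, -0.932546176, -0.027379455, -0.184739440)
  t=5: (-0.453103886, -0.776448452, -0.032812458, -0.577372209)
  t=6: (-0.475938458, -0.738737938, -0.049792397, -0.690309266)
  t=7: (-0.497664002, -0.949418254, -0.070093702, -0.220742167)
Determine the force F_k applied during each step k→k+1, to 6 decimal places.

F_0 = 14.173509 N
F_1 = -10.408550 N
F_2 = 5.261475 N
F_3 = 7.335223 N
F_4 = 7.180389 N
F_5 = 1.716575 N
F_6 = -9.752305 N

step 0→1:
  ẍ = (ẋ'−ẋ)/dt = (-0.982020827−-1.290340136)/0.029409 = 10.483842
  θ̈ = (θ̇'−θ̇)/dt = (0.026088018−0.813664777)/0.029409 = -26.780127
  sinθ=-0.074062, cosθ=0.997254
  F = (M+m)·ẍ + m·l·cosθ·θ̈ − m·l·sinθ·θ̇² = 14.972478 + -0.800439 − -0.001470 = 14.173509
step 1→2:
  ẍ = (ẋ'−ẋ)/dt = (-1.206906044−-0.982020827)/0.029409 = -7.646816
  θ̈ = (θ̇'−θ̇)/dt = (0.529341277−0.026088018)/0.029409 = 17.112219
  sinθ=-0.050179, cosθ=0.998740
  F = (M+m)·ẍ + m·l·cosθ·θ̈ − m·l·sinθ·θ̇² = -10.920785 + 0.512234 − -0.000001 = -10.408550
step 2→3:
  ẍ = (ẋ'−ẋ)/dt = (-1.092095943−-1.206906044)/0.029409 = 3.903910
  θ̈ = (θ̇'−θ̇)/dt = (0.220561903−0.529341277)/0.029409 = -10.499486
  sinθ=-0.049413, cosθ=0.998778
  F = (M+m)·ẍ + m·l·cosθ·θ̈ − m·l·sinθ·θ̇² = 5.575362 + -0.314302 − -0.000415 = 5.261475
step 3→4:
  ẍ = (ẋ'−ẋ)/dt = (-0.932546176−-1.092095943)/0.029409 = 5.425202
  θ̈ = (θ̇'−θ̇)/dt = (-0.184739440−0.220561903)/0.029409 = -13.781541
  sinθ=-0.033859, cosθ=0.999427
  F = (M+m)·ẍ + m·l·cosθ·θ̈ − m·l·sinθ·θ̇² = 7.747991 + -0.412818 − -0.000049 = 7.335223
step 4→5:
  ẍ = (ẋ'−ẋ)/dt = (-0.776448452−-0.932546176)/0.029409 = 5.307822
  θ̈ = (θ̇'−θ̇)/dt = (-0.577372209−-0.184739440)/0.029409 = -13.350769
  sinθ=-0.027376, cosθ=0.999625
  F = (M+m)·ẍ + m·l·cosθ·θ̈ − m·l·sinθ·θ̇² = 7.580355 + -0.399994 − -0.000028 = 7.180389
step 5→6:
  ẍ = (ẋ'−ẋ)/dt = (-0.738737938−-0.776448452)/0.029409 = 1.282278
  θ̈ = (θ̇'−θ̇)/dt = (-0.690309266−-0.577372209)/0.029409 = -3.840221
  sinθ=-0.032807, cosθ=0.999462
  F = (M+m)·ẍ + m·l·cosθ·θ̈ − m·l·sinθ·θ̇² = 1.831283 + -0.115036 − -0.000328 = 1.716575
step 6→7:
  ẍ = (ẋ'−ẋ)/dt = (-0.949418254−-0.738737938)/0.029409 = -7.163804
  θ̈ = (θ̇'−θ̇)/dt = (-0.220742167−-0.690309266)/0.029409 = 15.966782
  sinθ=-0.049772, cosθ=0.998761
  F = (M+m)·ẍ + m·l·cosθ·θ̈ − m·l·sinθ·θ̇² = -10.230973 + 0.477957 − -0.000711 = -9.752305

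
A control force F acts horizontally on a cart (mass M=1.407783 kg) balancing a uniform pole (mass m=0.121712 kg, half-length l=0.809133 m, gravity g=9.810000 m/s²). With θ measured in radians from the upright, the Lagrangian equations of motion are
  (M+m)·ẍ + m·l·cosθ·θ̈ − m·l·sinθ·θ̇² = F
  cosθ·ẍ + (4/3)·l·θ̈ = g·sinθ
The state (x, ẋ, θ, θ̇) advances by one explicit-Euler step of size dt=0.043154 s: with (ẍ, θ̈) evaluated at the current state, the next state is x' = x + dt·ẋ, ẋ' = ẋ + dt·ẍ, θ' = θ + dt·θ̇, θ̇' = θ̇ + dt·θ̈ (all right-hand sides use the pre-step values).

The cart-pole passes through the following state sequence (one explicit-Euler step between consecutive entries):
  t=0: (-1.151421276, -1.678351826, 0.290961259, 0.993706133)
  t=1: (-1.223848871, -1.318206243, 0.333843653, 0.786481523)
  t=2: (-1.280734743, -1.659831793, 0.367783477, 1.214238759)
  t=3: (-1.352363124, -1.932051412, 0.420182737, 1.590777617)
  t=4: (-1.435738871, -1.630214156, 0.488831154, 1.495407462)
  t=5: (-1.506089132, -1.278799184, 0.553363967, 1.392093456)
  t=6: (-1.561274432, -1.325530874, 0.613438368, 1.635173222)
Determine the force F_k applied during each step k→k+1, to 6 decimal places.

F_0 = 12.283613 N
F_1 = -11.205814 N
F_2 = -8.898578 N
F_3 = 10.397560 N
F_4 = 12.143525 N
F_5 = -1.284657 N

step 0→1:
  ẍ = (ẋ'−ẋ)/dt = (-1.318206243−-1.678351826)/0.043154 = 8.345590
  θ̈ = (θ̇'−θ̇)/dt = (0.786481523−0.993706133)/0.043154 = -4.801979
  sinθ=0.286873, cosθ=0.957969
  F = (M+m)·ẍ + m·l·cosθ·θ̈ − m·l·sinθ·θ̇² = 12.764538 + -0.453028 − 0.027897 = 12.283613
step 1→2:
  ẍ = (ẋ'−ẋ)/dt = (-1.659831793−-1.318206243)/0.043154 = -7.916428
  θ̈ = (θ̇'−θ̇)/dt = (1.214238759−0.786481523)/0.043154 = 9.912343
  sinθ=0.327677, cosθ=0.944790
  F = (M+m)·ẍ + m·l·cosθ·θ̈ − m·l·sinθ·θ̇² = -12.108138 + 0.922284 − 0.019961 = -11.205814
step 2→3:
  ẍ = (ẋ'−ẋ)/dt = (-1.932051412−-1.659831793)/0.043154 = -6.308097
  θ̈ = (θ̇'−θ̇)/dt = (1.590777617−1.214238759)/0.043154 = 8.725468
  sinθ=0.359548, cosθ=0.933127
  F = (M+m)·ẍ + m·l·cosθ·θ̈ − m·l·sinθ·θ̇² = -9.648203 + 0.801831 − 0.052206 = -8.898578
step 3→4:
  ẍ = (ẋ'−ẋ)/dt = (-1.630214156−-1.932051412)/0.043154 = 6.994421
  θ̈ = (θ̇'−θ̇)/dt = (1.495407462−1.590777617)/0.043154 = -2.209996
  sinθ=0.407927, cosθ=0.913014
  F = (M+m)·ẍ + m·l·cosθ·θ̈ − m·l·sinθ·θ̇² = 10.697932 + -0.198711 − 0.101661 = 10.397560
step 4→5:
  ẍ = (ẋ'−ẋ)/dt = (-1.278799184−-1.630214156)/0.043154 = 8.143277
  θ̈ = (θ̇'−θ̇)/dt = (1.392093456−1.495407462)/0.043154 = -2.394077
  sinθ=0.469594, cosθ=0.882882
  F = (M+m)·ẍ + m·l·cosθ·θ̈ − m·l·sinθ·θ̇² = 12.455101 + -0.208159 − 0.103418 = 12.143525
step 5→6:
  ẍ = (ẋ'−ẋ)/dt = (-1.325530874−-1.278799184)/0.043154 = -1.082905
  θ̈ = (θ̇'−θ̇)/dt = (1.635173222−1.392093456)/0.043154 = 5.632844
  sinθ=0.525552, cosθ=0.850761
  F = (M+m)·ẍ + m·l·cosθ·θ̈ − m·l·sinθ·θ̇² = -1.656298 + 0.471942 − 0.100301 = -1.284657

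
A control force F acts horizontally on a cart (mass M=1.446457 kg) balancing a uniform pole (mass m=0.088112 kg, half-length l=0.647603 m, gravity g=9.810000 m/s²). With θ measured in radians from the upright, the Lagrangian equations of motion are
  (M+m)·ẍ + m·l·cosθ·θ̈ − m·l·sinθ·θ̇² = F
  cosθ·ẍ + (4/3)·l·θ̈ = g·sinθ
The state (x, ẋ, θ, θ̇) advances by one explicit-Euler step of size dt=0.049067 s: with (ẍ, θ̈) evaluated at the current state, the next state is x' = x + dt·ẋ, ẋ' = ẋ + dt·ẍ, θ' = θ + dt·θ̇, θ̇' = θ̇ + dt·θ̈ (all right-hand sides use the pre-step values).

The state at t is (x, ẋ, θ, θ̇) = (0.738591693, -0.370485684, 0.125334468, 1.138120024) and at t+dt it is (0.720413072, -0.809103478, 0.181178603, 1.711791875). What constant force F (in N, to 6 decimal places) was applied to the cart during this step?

F = -13.065090 N

ẍ = (ẋ'−ẋ)/dt = (-0.809103478−-0.370485684)/0.049067 = -8.939161
θ̈ = (θ̇'−θ̇)/dt = (1.711791875−1.138120024)/0.049067 = 11.691602
sinθ=0.125007, cosθ=0.992156
F = (M+m)·ẍ + m·l·cosθ·θ̈ − m·l·sinθ·θ̇² = -13.717759 + 0.661908 − 0.009240 = -13.065090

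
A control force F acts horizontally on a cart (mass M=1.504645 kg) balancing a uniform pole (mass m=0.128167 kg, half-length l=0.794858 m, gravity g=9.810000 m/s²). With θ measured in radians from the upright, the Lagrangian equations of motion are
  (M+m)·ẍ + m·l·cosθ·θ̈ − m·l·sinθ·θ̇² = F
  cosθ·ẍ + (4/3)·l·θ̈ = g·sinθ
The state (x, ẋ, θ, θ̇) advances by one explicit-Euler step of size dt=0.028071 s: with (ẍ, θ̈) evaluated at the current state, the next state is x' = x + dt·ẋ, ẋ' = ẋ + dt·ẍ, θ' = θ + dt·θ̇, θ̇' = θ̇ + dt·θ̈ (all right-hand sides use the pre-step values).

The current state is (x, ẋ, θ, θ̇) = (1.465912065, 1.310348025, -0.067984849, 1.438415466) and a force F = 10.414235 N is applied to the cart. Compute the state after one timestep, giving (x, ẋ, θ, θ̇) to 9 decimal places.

sinθ=-0.067932491, cosθ=0.997689920
temp = (F + m·l·θ̇²·sinθ)/(M+m) = (10.414235 + -0.014318977)/1.632812 = 6.369328510
θ̈ = (g·sinθ − cosθ·temp)/(l·(4/3 − m·cos²θ/(M+m))) = -7.037172357
ẍ = temp − m·l·θ̈·cosθ/(M+m) = 6.807378180
Euler: x'=1.465912065+0.028071·1.310348025=1.502694844, ẋ'=1.310348025+0.028071·6.807378180=1.501437938
       θ'=-0.067984849+0.028071·1.438415466=-0.027607088, θ̇'=1.438415466+0.028071·-7.037172357=1.240875001

(1.502694844, 1.501437938, -0.027607088, 1.240875001)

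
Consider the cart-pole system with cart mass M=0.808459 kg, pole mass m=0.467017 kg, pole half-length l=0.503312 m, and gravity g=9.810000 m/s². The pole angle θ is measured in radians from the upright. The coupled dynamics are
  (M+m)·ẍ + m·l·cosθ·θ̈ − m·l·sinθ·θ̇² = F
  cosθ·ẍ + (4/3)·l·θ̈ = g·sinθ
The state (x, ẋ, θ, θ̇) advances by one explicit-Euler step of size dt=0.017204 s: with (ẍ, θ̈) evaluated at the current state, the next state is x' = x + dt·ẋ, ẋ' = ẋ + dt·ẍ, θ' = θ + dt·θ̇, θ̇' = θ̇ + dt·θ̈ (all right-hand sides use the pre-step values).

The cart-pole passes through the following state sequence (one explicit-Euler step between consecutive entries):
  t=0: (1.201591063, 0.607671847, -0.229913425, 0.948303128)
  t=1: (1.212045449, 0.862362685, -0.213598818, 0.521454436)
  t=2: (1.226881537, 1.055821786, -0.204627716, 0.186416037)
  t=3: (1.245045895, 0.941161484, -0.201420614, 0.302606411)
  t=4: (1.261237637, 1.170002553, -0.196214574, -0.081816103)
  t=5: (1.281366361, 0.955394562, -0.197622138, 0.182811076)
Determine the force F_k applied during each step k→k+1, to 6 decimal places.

step 0→1:
  ẍ = (ẋ'−ẋ)/dt = (0.862362685−0.607671847)/0.017204 = 14.804164
  θ̈ = (θ̇'−θ̇)/dt = (0.521454436−0.948303128)/0.017204 = -24.811014
  sinθ=-0.227893, cosθ=0.973686
  F = (M+m)·ẍ + m·l·cosθ·θ̈ − m·l·sinθ·θ̇² = 18.882356 + -5.678498 − -0.048172 = 13.252030
step 1→2:
  ẍ = (ẋ'−ẋ)/dt = (1.055821786−0.862362685)/0.017204 = 11.245007
  θ̈ = (θ̇'−θ̇)/dt = (0.186416037−0.521454436)/0.017204 = -19.474448
  sinθ=-0.211978, cosθ=0.977274
  F = (M+m)·ẍ + m·l·cosθ·θ̈ − m·l·sinθ·θ̇² = 14.342737 + -4.473543 − -0.013549 = 9.882742
step 2→3:
  ẍ = (ẋ'−ẋ)/dt = (0.941161484−1.055821786)/0.017204 = -6.664747
  θ̈ = (θ̇'−θ̇)/dt = (0.302606411−0.186416037)/0.017204 = 6.753684
  sinθ=-0.203203, cosθ=0.979137
  F = (M+m)·ẍ + m·l·cosθ·θ̈ − m·l·sinθ·θ̇² = -8.500724 + 1.554369 − -0.001660 = -6.944696
step 3→4:
  ẍ = (ẋ'−ẋ)/dt = (1.170002553−0.941161484)/0.017204 = 13.301620
  θ̈ = (θ̇'−θ̇)/dt = (-0.081816103−0.302606411)/0.017204 = -22.344950
  sinθ=-0.200061, cosθ=0.979783
  F = (M+m)·ẍ + m·l·cosθ·θ̈ − m·l·sinθ·θ̇² = 16.965897 + -5.146114 − -0.004306 = 11.824089
step 4→5:
  ẍ = (ẋ'−ẋ)/dt = (0.955394562−1.170002553)/0.017204 = -12.474308
  θ̈ = (θ̇'−θ̇)/dt = (0.182811076−-0.081816103)/0.017204 = 15.381724
  sinθ=-0.194958, cosθ=0.980812
  F = (M+m)·ẍ + m·l·cosθ·θ̈ − m·l·sinθ·θ̇² = -15.910680 + 3.546178 − -0.000307 = -12.364195

F_0 = 13.252030 N
F_1 = 9.882742 N
F_2 = -6.944696 N
F_3 = 11.824089 N
F_4 = -12.364195 N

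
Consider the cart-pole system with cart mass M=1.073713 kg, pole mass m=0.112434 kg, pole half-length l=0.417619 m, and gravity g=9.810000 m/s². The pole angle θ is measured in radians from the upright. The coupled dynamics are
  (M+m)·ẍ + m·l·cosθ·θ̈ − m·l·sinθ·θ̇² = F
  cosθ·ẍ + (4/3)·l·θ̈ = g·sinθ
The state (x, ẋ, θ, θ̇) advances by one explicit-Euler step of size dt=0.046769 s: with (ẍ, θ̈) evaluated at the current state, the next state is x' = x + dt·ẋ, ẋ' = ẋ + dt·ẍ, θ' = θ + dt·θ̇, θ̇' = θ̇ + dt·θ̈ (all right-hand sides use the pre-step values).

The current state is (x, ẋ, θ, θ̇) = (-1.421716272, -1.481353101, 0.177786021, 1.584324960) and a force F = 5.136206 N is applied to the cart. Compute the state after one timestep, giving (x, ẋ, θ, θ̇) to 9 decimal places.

(-1.490997675, -1.269072006, 0.251883315, 1.354818246)

sinθ=0.176850927, cosθ=0.984237649
temp = (F + m·l·θ̇²·sinθ)/(M+m) = (5.136206 + 0.020843650)/1.186147 = 4.347732322
θ̈ = (g·sinθ − cosθ·temp)/(l·(4/3 − m·cos²θ/(M+m))) = -4.907240138
ẍ = temp − m·l·θ̈·cosθ/(M+m) = 4.538927388
Euler: x'=-1.421716272+0.046769·-1.481353101=-1.490997675, ẋ'=-1.481353101+0.046769·4.538927388=-1.269072006
       θ'=0.177786021+0.046769·1.584324960=0.251883315, θ̇'=1.584324960+0.046769·-4.907240138=1.354818246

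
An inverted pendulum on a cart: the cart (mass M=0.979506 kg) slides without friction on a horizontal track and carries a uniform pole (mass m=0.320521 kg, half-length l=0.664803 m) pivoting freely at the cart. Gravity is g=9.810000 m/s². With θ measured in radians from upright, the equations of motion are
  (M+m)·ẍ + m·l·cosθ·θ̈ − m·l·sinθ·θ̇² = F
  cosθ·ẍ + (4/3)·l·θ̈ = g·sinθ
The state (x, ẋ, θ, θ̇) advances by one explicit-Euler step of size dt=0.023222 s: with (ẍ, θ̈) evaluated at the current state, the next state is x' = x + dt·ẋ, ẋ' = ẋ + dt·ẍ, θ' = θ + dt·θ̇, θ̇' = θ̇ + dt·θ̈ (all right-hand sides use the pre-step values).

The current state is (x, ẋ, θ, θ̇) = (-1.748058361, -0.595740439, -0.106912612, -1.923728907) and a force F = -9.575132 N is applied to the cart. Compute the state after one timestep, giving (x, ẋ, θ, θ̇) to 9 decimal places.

(-1.761892645, -0.801409573, -0.151585445, -1.720451772)

sinθ=-0.106709054, cosθ=0.994290288
temp = (F + m·l·θ̇²·sinθ)/(M+m) = (-9.575132 + -0.084146968)/1.300027 = -7.430060274
θ̈ = (g·sinθ − cosθ·temp)/(l·(4/3 − m·cos²θ/(M+m))) = 8.753644612
ẍ = temp − m·l·θ̈·cosθ/(M+m) = -8.856650341
Euler: x'=-1.748058361+0.023222·-0.595740439=-1.761892645, ẋ'=-0.595740439+0.023222·-8.856650341=-0.801409573
       θ'=-0.106912612+0.023222·-1.923728907=-0.151585445, θ̇'=-1.923728907+0.023222·8.753644612=-1.720451772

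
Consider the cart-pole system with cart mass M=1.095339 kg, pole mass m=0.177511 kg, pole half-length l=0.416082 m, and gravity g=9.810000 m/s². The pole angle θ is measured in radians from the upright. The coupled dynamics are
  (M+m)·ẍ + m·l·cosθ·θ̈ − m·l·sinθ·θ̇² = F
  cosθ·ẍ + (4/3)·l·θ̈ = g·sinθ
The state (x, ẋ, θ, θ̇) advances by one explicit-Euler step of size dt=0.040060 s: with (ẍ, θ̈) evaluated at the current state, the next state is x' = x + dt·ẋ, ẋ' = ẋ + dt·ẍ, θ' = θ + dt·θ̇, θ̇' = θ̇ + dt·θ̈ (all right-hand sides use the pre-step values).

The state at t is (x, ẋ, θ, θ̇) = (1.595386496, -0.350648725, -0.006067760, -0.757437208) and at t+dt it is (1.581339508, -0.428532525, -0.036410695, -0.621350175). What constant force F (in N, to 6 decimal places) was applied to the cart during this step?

ẍ = (ẋ'−ẋ)/dt = (-0.428532525−-0.350648725)/0.040060 = -1.944179
θ̈ = (θ̇'−θ̇)/dt = (-0.621350175−-0.757437208)/0.040060 = 3.397080
sinθ=-0.006068, cosθ=0.999982
F = (M+m)·ẍ + m·l·cosθ·θ̈ − m·l·sinθ·θ̇² = -2.474648 + 0.250901 − -0.000257 = -2.223490

F = -2.223490 N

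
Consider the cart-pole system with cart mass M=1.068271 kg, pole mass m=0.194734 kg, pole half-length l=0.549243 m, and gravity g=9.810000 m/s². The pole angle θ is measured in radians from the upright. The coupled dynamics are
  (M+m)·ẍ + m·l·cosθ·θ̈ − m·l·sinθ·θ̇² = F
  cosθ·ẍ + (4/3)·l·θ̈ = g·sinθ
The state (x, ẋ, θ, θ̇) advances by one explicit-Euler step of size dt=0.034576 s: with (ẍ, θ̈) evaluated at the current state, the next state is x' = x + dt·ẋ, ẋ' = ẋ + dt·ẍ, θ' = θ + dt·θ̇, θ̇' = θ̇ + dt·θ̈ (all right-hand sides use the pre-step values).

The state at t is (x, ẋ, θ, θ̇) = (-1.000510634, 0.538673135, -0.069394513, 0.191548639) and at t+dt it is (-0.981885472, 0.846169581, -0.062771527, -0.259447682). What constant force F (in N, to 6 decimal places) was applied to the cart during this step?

F = 9.840877 N

ẍ = (ẋ'−ẋ)/dt = (0.846169581−0.538673135)/0.034576 = 8.893349
θ̈ = (θ̇'−θ̇)/dt = (-0.259447682−0.191548639)/0.034576 = -13.043623
sinθ=-0.069339, cosθ=0.997593
F = (M+m)·ẍ + m·l·cosθ·θ̈ − m·l·sinθ·θ̇² = 11.232345 + -1.391740 − -0.000272 = 9.840877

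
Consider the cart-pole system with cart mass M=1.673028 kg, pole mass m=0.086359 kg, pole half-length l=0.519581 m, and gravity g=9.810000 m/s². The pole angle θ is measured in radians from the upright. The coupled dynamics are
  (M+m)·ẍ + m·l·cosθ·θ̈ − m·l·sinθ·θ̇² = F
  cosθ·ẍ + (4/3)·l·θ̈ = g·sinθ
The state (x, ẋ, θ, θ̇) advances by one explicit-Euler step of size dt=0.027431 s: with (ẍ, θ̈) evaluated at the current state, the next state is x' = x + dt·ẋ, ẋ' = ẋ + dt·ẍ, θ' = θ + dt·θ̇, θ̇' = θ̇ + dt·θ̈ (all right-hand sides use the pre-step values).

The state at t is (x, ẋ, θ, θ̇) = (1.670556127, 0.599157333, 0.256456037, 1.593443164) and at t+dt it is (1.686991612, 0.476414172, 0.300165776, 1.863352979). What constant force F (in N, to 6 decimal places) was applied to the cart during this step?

ẍ = (ẋ'−ẋ)/dt = (0.476414172−0.599157333)/0.027431 = -4.474615
θ̈ = (θ̇'−θ̇)/dt = (1.863352979−1.593443164)/0.027431 = 9.839591
sinθ=0.253654, cosθ=0.967295
F = (M+m)·ẍ + m·l·cosθ·θ̈ − m·l·sinθ·θ̇² = -7.872579 + 0.427068 − 0.028899 = -7.474410

F = -7.474410 N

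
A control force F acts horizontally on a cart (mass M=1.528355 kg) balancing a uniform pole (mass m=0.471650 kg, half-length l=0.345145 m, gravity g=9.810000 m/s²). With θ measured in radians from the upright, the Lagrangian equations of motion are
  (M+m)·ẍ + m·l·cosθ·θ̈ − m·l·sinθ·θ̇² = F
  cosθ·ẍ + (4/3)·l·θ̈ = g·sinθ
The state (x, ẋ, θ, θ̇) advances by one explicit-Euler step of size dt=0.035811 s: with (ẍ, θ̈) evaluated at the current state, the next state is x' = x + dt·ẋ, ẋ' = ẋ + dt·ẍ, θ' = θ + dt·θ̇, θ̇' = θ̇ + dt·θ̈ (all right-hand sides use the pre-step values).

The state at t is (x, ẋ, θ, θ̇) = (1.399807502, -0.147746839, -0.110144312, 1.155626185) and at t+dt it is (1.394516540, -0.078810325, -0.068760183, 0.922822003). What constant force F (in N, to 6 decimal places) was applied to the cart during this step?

F = 2.822070 N

ẍ = (ẋ'−ẋ)/dt = (-0.078810325−-0.147746839)/0.035811 = 1.925009
θ̈ = (θ̇'−θ̇)/dt = (0.922822003−1.155626185)/0.035811 = -6.500913
sinθ=-0.109922, cosθ=0.993940
F = (M+m)·ẍ + m·l·cosθ·θ̈ − m·l·sinθ·θ̇² = 3.850029 + -1.051855 − -0.023897 = 2.822070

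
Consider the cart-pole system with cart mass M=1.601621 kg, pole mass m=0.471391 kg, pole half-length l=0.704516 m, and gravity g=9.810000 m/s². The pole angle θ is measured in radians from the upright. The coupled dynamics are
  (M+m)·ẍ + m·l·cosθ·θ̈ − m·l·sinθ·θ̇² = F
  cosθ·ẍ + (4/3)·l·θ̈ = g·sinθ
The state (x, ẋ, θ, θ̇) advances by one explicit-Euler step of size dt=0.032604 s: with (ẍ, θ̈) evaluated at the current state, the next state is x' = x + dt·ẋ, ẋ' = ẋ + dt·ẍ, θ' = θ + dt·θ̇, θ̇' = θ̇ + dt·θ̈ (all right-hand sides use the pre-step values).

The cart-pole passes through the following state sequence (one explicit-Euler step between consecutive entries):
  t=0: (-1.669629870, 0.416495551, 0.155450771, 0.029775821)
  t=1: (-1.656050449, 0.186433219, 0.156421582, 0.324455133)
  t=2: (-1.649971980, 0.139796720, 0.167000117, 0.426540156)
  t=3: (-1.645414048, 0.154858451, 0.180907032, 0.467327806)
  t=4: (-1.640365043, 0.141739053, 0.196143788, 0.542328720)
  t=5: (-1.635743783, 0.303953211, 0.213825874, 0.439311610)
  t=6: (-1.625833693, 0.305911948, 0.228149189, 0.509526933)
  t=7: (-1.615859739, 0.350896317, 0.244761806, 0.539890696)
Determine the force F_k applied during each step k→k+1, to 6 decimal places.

F_0 = -11.662366 N
F_1 = -1.943529 N
F_2 = 1.357285 N
F_3 = -0.095713 N
F_4 = 9.265581 N
F_5 = 0.809860 N
F_6 = 3.141943 N

step 0→1:
  ẍ = (ẋ'−ẋ)/dt = (0.186433219−0.416495551)/0.032604 = -7.056261
  θ̈ = (θ̇'−θ̇)/dt = (0.324455133−0.029775821)/0.032604 = 9.038134
  sinθ=0.154825, cosθ=0.987942
  F = (M+m)·ẍ + m·l·cosθ·θ̈ − m·l·sinθ·θ̇² = -14.627714 + 2.965393 − 0.000046 = -11.662366
step 1→2:
  ẍ = (ẋ'−ẋ)/dt = (0.139796720−0.186433219)/0.032604 = -1.430392
  θ̈ = (θ̇'−θ̇)/dt = (0.426540156−0.324455133)/0.032604 = 3.131058
  sinθ=0.155784, cosθ=0.987791
  F = (M+m)·ẍ + m·l·cosθ·θ̈ − m·l·sinθ·θ̇² = -2.965220 + 1.027137 − 0.005446 = -1.943529
step 2→3:
  ẍ = (ẋ'−ẋ)/dt = (0.154858451−0.139796720)/0.032604 = 0.461960
  θ̈ = (θ̇'−θ̇)/dt = (0.467327806−0.426540156)/0.032604 = 1.251001
  sinθ=0.166225, cosθ=0.986088
  F = (M+m)·ẍ + m·l·cosθ·θ̈ − m·l·sinθ·θ̇² = 0.957648 + 0.409681 − 0.010044 = 1.357285
step 3→4:
  ẍ = (ẋ'−ẋ)/dt = (0.141739053−0.154858451)/0.032604 = -0.402386
  θ̈ = (θ̇'−θ̇)/dt = (0.542328720−0.467327806)/0.032604 = 2.300359
  sinθ=0.179922, cosθ=0.983681
  F = (M+m)·ẍ + m·l·cosθ·θ̈ − m·l·sinθ·θ̇² = -0.834151 + 0.751488 − 0.013050 = -0.095713
step 4→5:
  ẍ = (ẋ'−ẋ)/dt = (0.303953211−0.141739053)/0.032604 = 4.975284
  θ̈ = (θ̇'−θ̇)/dt = (0.439311610−0.542328720)/0.032604 = -3.159646
  sinθ=0.194889, cosθ=0.980825
  F = (M+m)·ẍ + m·l·cosθ·θ̈ − m·l·sinθ·θ̇² = 10.313823 + -1.029206 − 0.019036 = 9.265581
step 5→6:
  ẍ = (ẋ'−ẋ)/dt = (0.305911948−0.303953211)/0.032604 = 0.060077
  θ̈ = (θ̇'−θ̇)/dt = (0.509526933−0.439311610)/0.032604 = 2.153580
  sinθ=0.212200, cosθ=0.977226
  F = (M+m)·ẍ + m·l·cosθ·θ̈ − m·l·sinθ·θ̇² = 0.124539 + 0.698921 − 0.013601 = 0.809860
step 6→7:
  ẍ = (ẋ'−ẋ)/dt = (0.350896317−0.305911948)/0.032604 = 1.379719
  θ̈ = (θ̇'−θ̇)/dt = (0.539890696−0.509526933)/0.032604 = 0.931290
  sinθ=0.226175, cosθ=0.974087
  F = (M+m)·ẍ + m·l·cosθ·θ̈ − m·l·sinθ·θ̇² = 2.860175 + 0.301269 − 0.019501 = 3.141943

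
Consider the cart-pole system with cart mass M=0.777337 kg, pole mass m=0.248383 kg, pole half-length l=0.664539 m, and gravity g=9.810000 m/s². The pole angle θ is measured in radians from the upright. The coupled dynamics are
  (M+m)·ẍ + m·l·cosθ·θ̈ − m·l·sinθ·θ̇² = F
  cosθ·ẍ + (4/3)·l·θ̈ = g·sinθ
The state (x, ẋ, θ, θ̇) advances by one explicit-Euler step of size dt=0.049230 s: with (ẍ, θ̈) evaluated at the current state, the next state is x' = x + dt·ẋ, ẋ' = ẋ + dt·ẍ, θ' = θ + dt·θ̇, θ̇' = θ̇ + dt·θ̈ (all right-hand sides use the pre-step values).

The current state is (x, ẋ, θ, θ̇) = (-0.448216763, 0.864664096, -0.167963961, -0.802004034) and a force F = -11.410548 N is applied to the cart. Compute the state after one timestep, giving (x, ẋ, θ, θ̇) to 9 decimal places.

sinθ=-0.167175311, cosθ=0.985927186
temp = (F + m·l·θ̇²·sinθ)/(M+m) = (-11.410548 + -0.017748742)/1.025720 = -11.141731411
θ̈ = (g·sinθ − cosθ·temp)/(l·(4/3 − m·cos²θ/(M+m))) = 12.807821574
ẍ = temp − m·l·θ̈·cosθ/(M+m) = -13.173777850
Euler: x'=-0.448216763+0.049230·0.864664096=-0.405649350, ẋ'=0.864664096+0.049230·-13.173777850=0.216119012
       θ'=-0.167963961+0.049230·-0.802004034=-0.207446620, θ̇'=-0.802004034+0.049230·12.807821574=-0.171474978

(-0.405649350, 0.216119012, -0.207446620, -0.171474978)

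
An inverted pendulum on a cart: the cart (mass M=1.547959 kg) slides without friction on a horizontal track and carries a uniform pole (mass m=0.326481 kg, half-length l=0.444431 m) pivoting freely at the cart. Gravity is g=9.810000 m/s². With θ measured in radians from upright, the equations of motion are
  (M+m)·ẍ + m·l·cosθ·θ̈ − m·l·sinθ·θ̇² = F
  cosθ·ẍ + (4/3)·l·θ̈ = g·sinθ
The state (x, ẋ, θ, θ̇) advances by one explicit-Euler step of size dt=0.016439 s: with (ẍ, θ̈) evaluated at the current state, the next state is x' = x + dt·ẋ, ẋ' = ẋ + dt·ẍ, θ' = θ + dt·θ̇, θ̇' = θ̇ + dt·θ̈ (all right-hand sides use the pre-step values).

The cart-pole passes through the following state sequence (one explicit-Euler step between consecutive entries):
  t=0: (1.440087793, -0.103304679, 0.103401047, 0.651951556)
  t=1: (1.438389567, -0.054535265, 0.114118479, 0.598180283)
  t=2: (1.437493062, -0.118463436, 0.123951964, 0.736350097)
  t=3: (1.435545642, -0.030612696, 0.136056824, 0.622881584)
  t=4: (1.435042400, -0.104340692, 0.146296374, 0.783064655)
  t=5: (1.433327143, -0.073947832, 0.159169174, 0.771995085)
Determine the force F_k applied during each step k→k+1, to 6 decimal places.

step 0→1:
  ẍ = (ẋ'−ẋ)/dt = (-0.054535265−-0.103304679)/0.016439 = 2.966690
  θ̈ = (θ̇'−θ̇)/dt = (0.598180283−0.651951556)/0.016439 = -3.270958
  sinθ=0.103217, cosθ=0.994659
  F = (M+m)·ẍ + m·l·cosθ·θ̈ − m·l·sinθ·θ̇² = 5.560882 + -0.472075 − 0.006366 = 5.082441
step 1→2:
  ẍ = (ẋ'−ẋ)/dt = (-0.118463436−-0.054535265)/0.016439 = -3.888811
  θ̈ = (θ̇'−θ̇)/dt = (0.736350097−0.598180283)/0.016439 = 8.405001
  sinθ=0.113871, cosθ=0.993496
  F = (M+m)·ẍ + m·l·cosθ·θ̈ − m·l·sinθ·θ̇² = -7.289344 + 1.211619 − 0.005912 = -6.083637
step 2→3:
  ẍ = (ẋ'−ẋ)/dt = (-0.030612696−-0.118463436)/0.016439 = 5.344044
  θ̈ = (θ̇'−θ̇)/dt = (0.622881584−0.736350097)/0.016439 = -6.902398
  sinθ=0.123635, cosθ=0.992328
  F = (M+m)·ẍ + m·l·cosθ·θ̈ − m·l·sinθ·θ̇² = 10.017090 + -0.993842 − 0.009727 = 9.013521
step 3→4:
  ẍ = (ẋ'−ẋ)/dt = (-0.104340692−-0.030612696)/0.016439 = -4.484944
  θ̈ = (θ̇'−θ̇)/dt = (0.783064655−0.622881584)/0.016439 = 9.744089
  sinθ=0.135637, cosθ=0.990759
  F = (M+m)·ẍ + m·l·cosθ·θ̈ − m·l·sinθ·θ̇² = -8.406759 + 1.400784 − 0.007636 = -7.013610
step 4→5:
  ẍ = (ẋ'−ẋ)/dt = (-0.073947832−-0.104340692)/0.016439 = 1.848827
  θ̈ = (θ̇'−θ̇)/dt = (0.771995085−0.783064655)/0.016439 = -0.673372
  sinθ=0.145775, cosθ=0.989318
  F = (M+m)·ẍ + m·l·cosθ·θ̈ − m·l·sinθ·θ̇² = 3.465514 + -0.096661 − 0.012970 = 3.355883

F_0 = 5.082441 N
F_1 = -6.083637 N
F_2 = 9.013521 N
F_3 = -7.013610 N
F_4 = 3.355883 N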